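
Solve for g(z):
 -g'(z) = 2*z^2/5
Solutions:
 g(z) = C1 - 2*z^3/15


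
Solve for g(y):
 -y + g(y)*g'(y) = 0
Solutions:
 g(y) = -sqrt(C1 + y^2)
 g(y) = sqrt(C1 + y^2)


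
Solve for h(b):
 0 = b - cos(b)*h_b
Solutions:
 h(b) = C1 + Integral(b/cos(b), b)


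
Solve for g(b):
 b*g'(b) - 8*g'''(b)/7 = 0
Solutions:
 g(b) = C1 + Integral(C2*airyai(7^(1/3)*b/2) + C3*airybi(7^(1/3)*b/2), b)


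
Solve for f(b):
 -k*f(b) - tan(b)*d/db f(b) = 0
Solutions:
 f(b) = C1*exp(-k*log(sin(b)))


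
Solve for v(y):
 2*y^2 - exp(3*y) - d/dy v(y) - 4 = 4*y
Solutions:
 v(y) = C1 + 2*y^3/3 - 2*y^2 - 4*y - exp(3*y)/3


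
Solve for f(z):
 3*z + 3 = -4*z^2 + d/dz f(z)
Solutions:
 f(z) = C1 + 4*z^3/3 + 3*z^2/2 + 3*z


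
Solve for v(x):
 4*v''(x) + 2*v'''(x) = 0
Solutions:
 v(x) = C1 + C2*x + C3*exp(-2*x)


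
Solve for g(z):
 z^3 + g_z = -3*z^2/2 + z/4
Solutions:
 g(z) = C1 - z^4/4 - z^3/2 + z^2/8


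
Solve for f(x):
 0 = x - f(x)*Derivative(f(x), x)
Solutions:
 f(x) = -sqrt(C1 + x^2)
 f(x) = sqrt(C1 + x^2)


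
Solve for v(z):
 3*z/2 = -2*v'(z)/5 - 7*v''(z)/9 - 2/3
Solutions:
 v(z) = C1 + C2*exp(-18*z/35) - 15*z^2/8 + 45*z/8


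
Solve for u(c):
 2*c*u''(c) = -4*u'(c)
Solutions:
 u(c) = C1 + C2/c


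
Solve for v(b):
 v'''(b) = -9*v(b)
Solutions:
 v(b) = C3*exp(-3^(2/3)*b) + (C1*sin(3*3^(1/6)*b/2) + C2*cos(3*3^(1/6)*b/2))*exp(3^(2/3)*b/2)


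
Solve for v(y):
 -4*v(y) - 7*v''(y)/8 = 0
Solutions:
 v(y) = C1*sin(4*sqrt(14)*y/7) + C2*cos(4*sqrt(14)*y/7)


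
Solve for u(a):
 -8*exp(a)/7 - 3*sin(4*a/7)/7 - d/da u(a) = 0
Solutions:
 u(a) = C1 - 8*exp(a)/7 + 3*cos(4*a/7)/4


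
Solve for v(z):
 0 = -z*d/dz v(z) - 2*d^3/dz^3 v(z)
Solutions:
 v(z) = C1 + Integral(C2*airyai(-2^(2/3)*z/2) + C3*airybi(-2^(2/3)*z/2), z)


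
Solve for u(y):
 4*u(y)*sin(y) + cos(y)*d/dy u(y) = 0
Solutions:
 u(y) = C1*cos(y)^4


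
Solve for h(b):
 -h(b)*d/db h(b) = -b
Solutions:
 h(b) = -sqrt(C1 + b^2)
 h(b) = sqrt(C1 + b^2)


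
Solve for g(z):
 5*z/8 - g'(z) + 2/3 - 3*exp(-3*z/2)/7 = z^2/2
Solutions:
 g(z) = C1 - z^3/6 + 5*z^2/16 + 2*z/3 + 2*exp(-3*z/2)/7


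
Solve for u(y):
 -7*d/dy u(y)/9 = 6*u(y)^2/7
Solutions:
 u(y) = 49/(C1 + 54*y)


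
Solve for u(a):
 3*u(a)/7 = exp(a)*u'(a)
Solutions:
 u(a) = C1*exp(-3*exp(-a)/7)


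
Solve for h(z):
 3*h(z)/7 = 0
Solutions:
 h(z) = 0


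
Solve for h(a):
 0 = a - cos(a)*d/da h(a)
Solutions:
 h(a) = C1 + Integral(a/cos(a), a)


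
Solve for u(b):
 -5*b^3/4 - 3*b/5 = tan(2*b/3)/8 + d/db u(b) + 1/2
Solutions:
 u(b) = C1 - 5*b^4/16 - 3*b^2/10 - b/2 + 3*log(cos(2*b/3))/16


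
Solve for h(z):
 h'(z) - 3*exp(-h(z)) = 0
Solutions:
 h(z) = log(C1 + 3*z)


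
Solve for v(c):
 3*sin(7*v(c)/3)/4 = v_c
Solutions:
 -3*c/4 + 3*log(cos(7*v(c)/3) - 1)/14 - 3*log(cos(7*v(c)/3) + 1)/14 = C1


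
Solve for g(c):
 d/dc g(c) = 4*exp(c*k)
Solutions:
 g(c) = C1 + 4*exp(c*k)/k


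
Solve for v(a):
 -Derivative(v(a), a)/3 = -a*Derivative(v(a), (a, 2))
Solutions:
 v(a) = C1 + C2*a^(4/3)


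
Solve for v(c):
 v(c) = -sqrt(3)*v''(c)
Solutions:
 v(c) = C1*sin(3^(3/4)*c/3) + C2*cos(3^(3/4)*c/3)


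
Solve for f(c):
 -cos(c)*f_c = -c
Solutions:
 f(c) = C1 + Integral(c/cos(c), c)


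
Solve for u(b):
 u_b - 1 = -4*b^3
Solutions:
 u(b) = C1 - b^4 + b


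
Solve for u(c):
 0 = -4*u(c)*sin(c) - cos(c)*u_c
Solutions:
 u(c) = C1*cos(c)^4


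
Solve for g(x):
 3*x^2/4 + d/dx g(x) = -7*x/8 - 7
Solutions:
 g(x) = C1 - x^3/4 - 7*x^2/16 - 7*x


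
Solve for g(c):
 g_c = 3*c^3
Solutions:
 g(c) = C1 + 3*c^4/4


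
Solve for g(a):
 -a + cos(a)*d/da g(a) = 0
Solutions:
 g(a) = C1 + Integral(a/cos(a), a)


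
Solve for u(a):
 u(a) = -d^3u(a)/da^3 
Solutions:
 u(a) = C3*exp(-a) + (C1*sin(sqrt(3)*a/2) + C2*cos(sqrt(3)*a/2))*exp(a/2)


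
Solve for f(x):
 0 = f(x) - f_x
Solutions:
 f(x) = C1*exp(x)


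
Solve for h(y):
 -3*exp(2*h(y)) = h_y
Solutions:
 h(y) = log(-sqrt(-1/(C1 - 3*y))) - log(2)/2
 h(y) = log(-1/(C1 - 3*y))/2 - log(2)/2


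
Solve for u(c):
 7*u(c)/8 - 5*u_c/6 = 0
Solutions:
 u(c) = C1*exp(21*c/20)


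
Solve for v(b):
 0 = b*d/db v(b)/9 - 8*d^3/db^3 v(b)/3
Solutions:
 v(b) = C1 + Integral(C2*airyai(3^(2/3)*b/6) + C3*airybi(3^(2/3)*b/6), b)


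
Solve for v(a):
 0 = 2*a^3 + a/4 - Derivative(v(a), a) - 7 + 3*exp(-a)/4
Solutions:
 v(a) = C1 + a^4/2 + a^2/8 - 7*a - 3*exp(-a)/4


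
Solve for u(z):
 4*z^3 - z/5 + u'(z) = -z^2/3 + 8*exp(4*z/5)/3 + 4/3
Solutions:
 u(z) = C1 - z^4 - z^3/9 + z^2/10 + 4*z/3 + 10*exp(4*z/5)/3


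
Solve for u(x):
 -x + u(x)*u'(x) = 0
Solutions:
 u(x) = -sqrt(C1 + x^2)
 u(x) = sqrt(C1 + x^2)


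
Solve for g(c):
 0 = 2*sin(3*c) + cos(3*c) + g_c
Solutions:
 g(c) = C1 - sin(3*c)/3 + 2*cos(3*c)/3


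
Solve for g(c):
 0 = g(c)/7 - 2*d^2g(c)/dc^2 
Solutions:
 g(c) = C1*exp(-sqrt(14)*c/14) + C2*exp(sqrt(14)*c/14)


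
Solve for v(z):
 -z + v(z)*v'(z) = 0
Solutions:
 v(z) = -sqrt(C1 + z^2)
 v(z) = sqrt(C1 + z^2)


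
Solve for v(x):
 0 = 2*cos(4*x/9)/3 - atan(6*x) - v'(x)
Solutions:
 v(x) = C1 - x*atan(6*x) + log(36*x^2 + 1)/12 + 3*sin(4*x/9)/2


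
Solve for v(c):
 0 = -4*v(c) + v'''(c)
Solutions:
 v(c) = C3*exp(2^(2/3)*c) + (C1*sin(2^(2/3)*sqrt(3)*c/2) + C2*cos(2^(2/3)*sqrt(3)*c/2))*exp(-2^(2/3)*c/2)


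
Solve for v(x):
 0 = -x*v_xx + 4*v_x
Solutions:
 v(x) = C1 + C2*x^5


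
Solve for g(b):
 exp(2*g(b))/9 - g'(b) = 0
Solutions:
 g(b) = log(-sqrt(-1/(C1 + b))) - log(2)/2 + log(3)
 g(b) = log(-1/(C1 + b))/2 - log(2)/2 + log(3)


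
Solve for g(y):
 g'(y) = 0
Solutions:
 g(y) = C1


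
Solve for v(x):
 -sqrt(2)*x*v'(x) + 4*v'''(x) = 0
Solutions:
 v(x) = C1 + Integral(C2*airyai(sqrt(2)*x/2) + C3*airybi(sqrt(2)*x/2), x)


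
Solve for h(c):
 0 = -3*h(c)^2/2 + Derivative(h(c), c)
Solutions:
 h(c) = -2/(C1 + 3*c)


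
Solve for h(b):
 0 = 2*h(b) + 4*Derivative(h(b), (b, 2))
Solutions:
 h(b) = C1*sin(sqrt(2)*b/2) + C2*cos(sqrt(2)*b/2)


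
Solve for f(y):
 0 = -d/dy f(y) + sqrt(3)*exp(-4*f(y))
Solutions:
 f(y) = log(-I*(C1 + 4*sqrt(3)*y)^(1/4))
 f(y) = log(I*(C1 + 4*sqrt(3)*y)^(1/4))
 f(y) = log(-(C1 + 4*sqrt(3)*y)^(1/4))
 f(y) = log(C1 + 4*sqrt(3)*y)/4


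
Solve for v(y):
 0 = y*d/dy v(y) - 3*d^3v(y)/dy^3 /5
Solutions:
 v(y) = C1 + Integral(C2*airyai(3^(2/3)*5^(1/3)*y/3) + C3*airybi(3^(2/3)*5^(1/3)*y/3), y)


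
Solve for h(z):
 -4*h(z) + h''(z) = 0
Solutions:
 h(z) = C1*exp(-2*z) + C2*exp(2*z)


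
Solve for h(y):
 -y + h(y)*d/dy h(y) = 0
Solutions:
 h(y) = -sqrt(C1 + y^2)
 h(y) = sqrt(C1 + y^2)


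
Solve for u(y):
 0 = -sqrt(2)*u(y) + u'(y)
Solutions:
 u(y) = C1*exp(sqrt(2)*y)


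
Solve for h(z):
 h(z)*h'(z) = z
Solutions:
 h(z) = -sqrt(C1 + z^2)
 h(z) = sqrt(C1 + z^2)


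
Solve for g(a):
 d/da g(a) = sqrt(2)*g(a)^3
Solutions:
 g(a) = -sqrt(2)*sqrt(-1/(C1 + sqrt(2)*a))/2
 g(a) = sqrt(2)*sqrt(-1/(C1 + sqrt(2)*a))/2


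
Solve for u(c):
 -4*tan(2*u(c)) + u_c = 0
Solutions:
 u(c) = -asin(C1*exp(8*c))/2 + pi/2
 u(c) = asin(C1*exp(8*c))/2


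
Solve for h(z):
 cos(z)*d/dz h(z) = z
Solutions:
 h(z) = C1 + Integral(z/cos(z), z)


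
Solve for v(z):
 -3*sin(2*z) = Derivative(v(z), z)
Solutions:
 v(z) = C1 + 3*cos(2*z)/2


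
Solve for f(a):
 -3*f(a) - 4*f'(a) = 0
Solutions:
 f(a) = C1*exp(-3*a/4)


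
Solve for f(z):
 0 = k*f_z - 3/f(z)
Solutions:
 f(z) = -sqrt(C1 + 6*z/k)
 f(z) = sqrt(C1 + 6*z/k)


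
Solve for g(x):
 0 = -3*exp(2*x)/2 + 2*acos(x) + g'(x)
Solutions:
 g(x) = C1 - 2*x*acos(x) + 2*sqrt(1 - x^2) + 3*exp(2*x)/4


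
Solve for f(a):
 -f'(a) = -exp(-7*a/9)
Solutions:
 f(a) = C1 - 9*exp(-7*a/9)/7


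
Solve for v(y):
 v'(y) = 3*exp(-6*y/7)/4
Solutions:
 v(y) = C1 - 7*exp(-6*y/7)/8


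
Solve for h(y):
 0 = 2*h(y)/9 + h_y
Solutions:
 h(y) = C1*exp(-2*y/9)


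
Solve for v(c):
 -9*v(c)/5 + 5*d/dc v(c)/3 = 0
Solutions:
 v(c) = C1*exp(27*c/25)


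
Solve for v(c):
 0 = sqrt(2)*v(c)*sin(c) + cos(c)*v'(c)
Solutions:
 v(c) = C1*cos(c)^(sqrt(2))


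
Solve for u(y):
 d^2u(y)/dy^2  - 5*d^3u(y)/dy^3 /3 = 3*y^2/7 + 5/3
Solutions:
 u(y) = C1 + C2*y + C3*exp(3*y/5) + y^4/28 + 5*y^3/21 + 85*y^2/42


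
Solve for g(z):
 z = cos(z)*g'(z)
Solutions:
 g(z) = C1 + Integral(z/cos(z), z)


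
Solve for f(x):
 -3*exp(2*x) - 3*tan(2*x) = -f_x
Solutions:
 f(x) = C1 + 3*exp(2*x)/2 - 3*log(cos(2*x))/2


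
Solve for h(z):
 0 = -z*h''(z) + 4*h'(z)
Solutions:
 h(z) = C1 + C2*z^5


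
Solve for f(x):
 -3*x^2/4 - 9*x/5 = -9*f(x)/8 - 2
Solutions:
 f(x) = 2*x^2/3 + 8*x/5 - 16/9


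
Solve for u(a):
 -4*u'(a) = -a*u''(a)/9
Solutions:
 u(a) = C1 + C2*a^37


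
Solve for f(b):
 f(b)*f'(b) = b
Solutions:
 f(b) = -sqrt(C1 + b^2)
 f(b) = sqrt(C1 + b^2)


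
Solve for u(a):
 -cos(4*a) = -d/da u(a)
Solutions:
 u(a) = C1 + sin(4*a)/4


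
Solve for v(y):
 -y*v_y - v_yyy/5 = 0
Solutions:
 v(y) = C1 + Integral(C2*airyai(-5^(1/3)*y) + C3*airybi(-5^(1/3)*y), y)


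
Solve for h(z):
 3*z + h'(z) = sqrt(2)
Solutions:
 h(z) = C1 - 3*z^2/2 + sqrt(2)*z


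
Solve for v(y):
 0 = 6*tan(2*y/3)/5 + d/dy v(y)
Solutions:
 v(y) = C1 + 9*log(cos(2*y/3))/5


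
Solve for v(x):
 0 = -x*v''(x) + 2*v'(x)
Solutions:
 v(x) = C1 + C2*x^3


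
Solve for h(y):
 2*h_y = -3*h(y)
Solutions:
 h(y) = C1*exp(-3*y/2)


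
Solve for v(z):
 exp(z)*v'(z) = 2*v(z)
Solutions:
 v(z) = C1*exp(-2*exp(-z))


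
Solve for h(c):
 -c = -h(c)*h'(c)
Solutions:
 h(c) = -sqrt(C1 + c^2)
 h(c) = sqrt(C1 + c^2)


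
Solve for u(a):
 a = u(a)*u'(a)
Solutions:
 u(a) = -sqrt(C1 + a^2)
 u(a) = sqrt(C1 + a^2)


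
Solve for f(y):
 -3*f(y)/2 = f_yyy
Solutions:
 f(y) = C3*exp(-2^(2/3)*3^(1/3)*y/2) + (C1*sin(2^(2/3)*3^(5/6)*y/4) + C2*cos(2^(2/3)*3^(5/6)*y/4))*exp(2^(2/3)*3^(1/3)*y/4)


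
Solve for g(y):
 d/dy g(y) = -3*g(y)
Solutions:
 g(y) = C1*exp(-3*y)


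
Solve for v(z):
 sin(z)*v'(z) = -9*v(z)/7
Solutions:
 v(z) = C1*(cos(z) + 1)^(9/14)/(cos(z) - 1)^(9/14)


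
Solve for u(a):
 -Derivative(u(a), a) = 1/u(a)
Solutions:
 u(a) = -sqrt(C1 - 2*a)
 u(a) = sqrt(C1 - 2*a)


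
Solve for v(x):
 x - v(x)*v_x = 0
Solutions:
 v(x) = -sqrt(C1 + x^2)
 v(x) = sqrt(C1 + x^2)


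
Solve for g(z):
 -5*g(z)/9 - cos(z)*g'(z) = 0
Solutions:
 g(z) = C1*(sin(z) - 1)^(5/18)/(sin(z) + 1)^(5/18)


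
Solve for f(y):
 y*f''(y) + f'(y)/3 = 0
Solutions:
 f(y) = C1 + C2*y^(2/3)


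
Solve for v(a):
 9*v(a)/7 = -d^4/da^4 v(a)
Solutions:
 v(a) = (C1*sin(sqrt(6)*7^(3/4)*a/14) + C2*cos(sqrt(6)*7^(3/4)*a/14))*exp(-sqrt(6)*7^(3/4)*a/14) + (C3*sin(sqrt(6)*7^(3/4)*a/14) + C4*cos(sqrt(6)*7^(3/4)*a/14))*exp(sqrt(6)*7^(3/4)*a/14)


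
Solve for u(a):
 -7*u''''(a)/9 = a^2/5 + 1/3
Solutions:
 u(a) = C1 + C2*a + C3*a^2 + C4*a^3 - a^6/1400 - a^4/56


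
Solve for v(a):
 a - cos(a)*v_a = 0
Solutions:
 v(a) = C1 + Integral(a/cos(a), a)


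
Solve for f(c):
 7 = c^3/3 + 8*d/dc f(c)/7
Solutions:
 f(c) = C1 - 7*c^4/96 + 49*c/8


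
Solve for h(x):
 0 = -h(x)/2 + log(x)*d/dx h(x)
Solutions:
 h(x) = C1*exp(li(x)/2)


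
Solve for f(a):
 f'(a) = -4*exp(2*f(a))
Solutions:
 f(a) = log(-sqrt(-1/(C1 - 4*a))) - log(2)/2
 f(a) = log(-1/(C1 - 4*a))/2 - log(2)/2


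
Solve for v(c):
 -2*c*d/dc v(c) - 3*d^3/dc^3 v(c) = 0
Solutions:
 v(c) = C1 + Integral(C2*airyai(-2^(1/3)*3^(2/3)*c/3) + C3*airybi(-2^(1/3)*3^(2/3)*c/3), c)


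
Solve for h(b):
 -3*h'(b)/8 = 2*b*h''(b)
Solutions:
 h(b) = C1 + C2*b^(13/16)


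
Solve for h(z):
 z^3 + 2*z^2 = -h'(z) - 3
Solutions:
 h(z) = C1 - z^4/4 - 2*z^3/3 - 3*z


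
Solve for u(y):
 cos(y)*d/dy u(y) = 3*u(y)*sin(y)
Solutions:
 u(y) = C1/cos(y)^3


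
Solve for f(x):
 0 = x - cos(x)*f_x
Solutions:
 f(x) = C1 + Integral(x/cos(x), x)


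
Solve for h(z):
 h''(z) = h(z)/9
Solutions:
 h(z) = C1*exp(-z/3) + C2*exp(z/3)


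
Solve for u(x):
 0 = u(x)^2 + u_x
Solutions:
 u(x) = 1/(C1 + x)


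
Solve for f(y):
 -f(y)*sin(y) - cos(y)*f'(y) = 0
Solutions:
 f(y) = C1*cos(y)


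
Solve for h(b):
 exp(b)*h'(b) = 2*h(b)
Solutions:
 h(b) = C1*exp(-2*exp(-b))


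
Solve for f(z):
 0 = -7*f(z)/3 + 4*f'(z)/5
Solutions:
 f(z) = C1*exp(35*z/12)


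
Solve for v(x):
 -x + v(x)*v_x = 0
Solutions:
 v(x) = -sqrt(C1 + x^2)
 v(x) = sqrt(C1 + x^2)


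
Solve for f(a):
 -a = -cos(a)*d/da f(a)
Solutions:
 f(a) = C1 + Integral(a/cos(a), a)


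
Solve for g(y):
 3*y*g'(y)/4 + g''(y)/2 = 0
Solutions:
 g(y) = C1 + C2*erf(sqrt(3)*y/2)


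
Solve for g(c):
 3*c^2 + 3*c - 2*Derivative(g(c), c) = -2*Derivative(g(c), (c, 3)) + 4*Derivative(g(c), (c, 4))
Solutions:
 g(c) = C1 + C2*exp(c*((6*sqrt(78) + 53)^(-1/3) + 2 + (6*sqrt(78) + 53)^(1/3))/12)*sin(sqrt(3)*c*(-(6*sqrt(78) + 53)^(1/3) + (6*sqrt(78) + 53)^(-1/3))/12) + C3*exp(c*((6*sqrt(78) + 53)^(-1/3) + 2 + (6*sqrt(78) + 53)^(1/3))/12)*cos(sqrt(3)*c*(-(6*sqrt(78) + 53)^(1/3) + (6*sqrt(78) + 53)^(-1/3))/12) + C4*exp(c*(-(6*sqrt(78) + 53)^(1/3) - 1/(6*sqrt(78) + 53)^(1/3) + 1)/6) + c^3/2 + 3*c^2/4 + 3*c


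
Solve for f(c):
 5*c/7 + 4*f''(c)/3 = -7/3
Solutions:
 f(c) = C1 + C2*c - 5*c^3/56 - 7*c^2/8


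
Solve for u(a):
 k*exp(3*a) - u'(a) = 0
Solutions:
 u(a) = C1 + k*exp(3*a)/3


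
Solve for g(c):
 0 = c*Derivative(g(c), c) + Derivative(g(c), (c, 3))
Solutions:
 g(c) = C1 + Integral(C2*airyai(-c) + C3*airybi(-c), c)


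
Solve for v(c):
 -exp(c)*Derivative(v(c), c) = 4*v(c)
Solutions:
 v(c) = C1*exp(4*exp(-c))


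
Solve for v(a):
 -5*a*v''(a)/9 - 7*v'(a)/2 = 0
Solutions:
 v(a) = C1 + C2/a^(53/10)


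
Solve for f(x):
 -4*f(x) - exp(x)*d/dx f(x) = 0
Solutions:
 f(x) = C1*exp(4*exp(-x))


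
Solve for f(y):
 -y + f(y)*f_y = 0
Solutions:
 f(y) = -sqrt(C1 + y^2)
 f(y) = sqrt(C1 + y^2)


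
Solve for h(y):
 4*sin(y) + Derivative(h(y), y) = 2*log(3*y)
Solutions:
 h(y) = C1 + 2*y*log(y) - 2*y + 2*y*log(3) + 4*cos(y)


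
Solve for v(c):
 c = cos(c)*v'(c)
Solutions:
 v(c) = C1 + Integral(c/cos(c), c)


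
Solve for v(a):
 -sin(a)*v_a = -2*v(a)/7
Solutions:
 v(a) = C1*(cos(a) - 1)^(1/7)/(cos(a) + 1)^(1/7)


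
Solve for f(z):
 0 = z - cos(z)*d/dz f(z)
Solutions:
 f(z) = C1 + Integral(z/cos(z), z)


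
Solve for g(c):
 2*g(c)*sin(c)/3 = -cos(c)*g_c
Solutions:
 g(c) = C1*cos(c)^(2/3)


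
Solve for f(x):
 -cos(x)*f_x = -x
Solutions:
 f(x) = C1 + Integral(x/cos(x), x)


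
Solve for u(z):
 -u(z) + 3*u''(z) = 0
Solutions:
 u(z) = C1*exp(-sqrt(3)*z/3) + C2*exp(sqrt(3)*z/3)


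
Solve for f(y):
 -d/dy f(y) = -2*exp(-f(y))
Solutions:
 f(y) = log(C1 + 2*y)


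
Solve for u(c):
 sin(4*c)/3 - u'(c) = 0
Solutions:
 u(c) = C1 - cos(4*c)/12


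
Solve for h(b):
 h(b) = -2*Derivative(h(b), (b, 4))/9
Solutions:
 h(b) = (C1*sin(2^(1/4)*sqrt(3)*b/2) + C2*cos(2^(1/4)*sqrt(3)*b/2))*exp(-2^(1/4)*sqrt(3)*b/2) + (C3*sin(2^(1/4)*sqrt(3)*b/2) + C4*cos(2^(1/4)*sqrt(3)*b/2))*exp(2^(1/4)*sqrt(3)*b/2)


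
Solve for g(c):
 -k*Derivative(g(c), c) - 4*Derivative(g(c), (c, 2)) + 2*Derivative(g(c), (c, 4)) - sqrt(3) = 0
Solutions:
 g(c) = C1 + C2*exp(c*(6^(1/3)*(-9*k + 2*sqrt(3)*sqrt(27*k^2/4 - 32))^(1/3)/12 - 2^(1/3)*3^(5/6)*I*(-9*k + 2*sqrt(3)*sqrt(27*k^2/4 - 32))^(1/3)/12 - 8/((-6^(1/3) + 2^(1/3)*3^(5/6)*I)*(-9*k + 2*sqrt(3)*sqrt(27*k^2/4 - 32))^(1/3)))) + C3*exp(c*(6^(1/3)*(-9*k + 2*sqrt(3)*sqrt(27*k^2/4 - 32))^(1/3)/12 + 2^(1/3)*3^(5/6)*I*(-9*k + 2*sqrt(3)*sqrt(27*k^2/4 - 32))^(1/3)/12 + 8/((6^(1/3) + 2^(1/3)*3^(5/6)*I)*(-9*k + 2*sqrt(3)*sqrt(27*k^2/4 - 32))^(1/3)))) + C4*exp(-6^(1/3)*c*((-9*k + 2*sqrt(3)*sqrt(27*k^2/4 - 32))^(1/3) + 4*6^(1/3)/(-9*k + 2*sqrt(3)*sqrt(27*k^2/4 - 32))^(1/3))/6) - sqrt(3)*c/k


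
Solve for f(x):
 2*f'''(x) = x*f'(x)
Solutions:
 f(x) = C1 + Integral(C2*airyai(2^(2/3)*x/2) + C3*airybi(2^(2/3)*x/2), x)


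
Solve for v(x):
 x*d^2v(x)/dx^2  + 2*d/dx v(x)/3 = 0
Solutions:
 v(x) = C1 + C2*x^(1/3)


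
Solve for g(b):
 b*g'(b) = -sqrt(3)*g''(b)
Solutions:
 g(b) = C1 + C2*erf(sqrt(2)*3^(3/4)*b/6)


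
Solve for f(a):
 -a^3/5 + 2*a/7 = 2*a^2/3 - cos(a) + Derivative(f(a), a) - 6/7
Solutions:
 f(a) = C1 - a^4/20 - 2*a^3/9 + a^2/7 + 6*a/7 + sin(a)


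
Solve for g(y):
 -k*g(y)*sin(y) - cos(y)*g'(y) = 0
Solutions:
 g(y) = C1*exp(k*log(cos(y)))


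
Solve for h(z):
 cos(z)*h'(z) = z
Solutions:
 h(z) = C1 + Integral(z/cos(z), z)


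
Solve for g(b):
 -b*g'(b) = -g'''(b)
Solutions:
 g(b) = C1 + Integral(C2*airyai(b) + C3*airybi(b), b)


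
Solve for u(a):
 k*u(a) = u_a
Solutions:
 u(a) = C1*exp(a*k)


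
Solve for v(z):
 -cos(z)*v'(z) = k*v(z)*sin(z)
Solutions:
 v(z) = C1*exp(k*log(cos(z)))


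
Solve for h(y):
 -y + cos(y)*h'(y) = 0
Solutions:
 h(y) = C1 + Integral(y/cos(y), y)


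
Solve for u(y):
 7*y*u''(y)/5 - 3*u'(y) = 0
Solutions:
 u(y) = C1 + C2*y^(22/7)


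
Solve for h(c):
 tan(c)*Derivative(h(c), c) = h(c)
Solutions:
 h(c) = C1*sin(c)


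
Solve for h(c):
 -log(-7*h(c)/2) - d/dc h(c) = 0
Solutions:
 Integral(1/(log(-_y) - log(2) + log(7)), (_y, h(c))) = C1 - c


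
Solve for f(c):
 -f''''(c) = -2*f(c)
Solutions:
 f(c) = C1*exp(-2^(1/4)*c) + C2*exp(2^(1/4)*c) + C3*sin(2^(1/4)*c) + C4*cos(2^(1/4)*c)


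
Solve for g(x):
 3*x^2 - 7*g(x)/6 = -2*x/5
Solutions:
 g(x) = 6*x*(15*x + 2)/35


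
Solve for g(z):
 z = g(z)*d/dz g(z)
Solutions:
 g(z) = -sqrt(C1 + z^2)
 g(z) = sqrt(C1 + z^2)


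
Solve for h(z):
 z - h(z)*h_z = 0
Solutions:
 h(z) = -sqrt(C1 + z^2)
 h(z) = sqrt(C1 + z^2)


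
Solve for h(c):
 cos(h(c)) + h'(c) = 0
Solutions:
 h(c) = pi - asin((C1 + exp(2*c))/(C1 - exp(2*c)))
 h(c) = asin((C1 + exp(2*c))/(C1 - exp(2*c)))


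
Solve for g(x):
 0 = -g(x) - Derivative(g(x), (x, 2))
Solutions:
 g(x) = C1*sin(x) + C2*cos(x)


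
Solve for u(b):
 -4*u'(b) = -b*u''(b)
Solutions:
 u(b) = C1 + C2*b^5


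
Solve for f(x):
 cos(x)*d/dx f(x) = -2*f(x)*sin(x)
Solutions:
 f(x) = C1*cos(x)^2


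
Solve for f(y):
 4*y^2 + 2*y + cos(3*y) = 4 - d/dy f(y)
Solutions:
 f(y) = C1 - 4*y^3/3 - y^2 + 4*y - sin(3*y)/3


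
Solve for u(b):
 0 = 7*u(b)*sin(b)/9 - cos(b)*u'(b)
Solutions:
 u(b) = C1/cos(b)^(7/9)


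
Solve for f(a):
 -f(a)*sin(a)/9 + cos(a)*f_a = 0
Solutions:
 f(a) = C1/cos(a)^(1/9)


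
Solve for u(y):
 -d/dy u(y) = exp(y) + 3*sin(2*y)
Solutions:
 u(y) = C1 - exp(y) + 3*cos(2*y)/2


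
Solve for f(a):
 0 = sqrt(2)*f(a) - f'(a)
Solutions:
 f(a) = C1*exp(sqrt(2)*a)


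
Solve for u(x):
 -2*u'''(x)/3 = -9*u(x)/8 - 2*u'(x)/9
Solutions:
 u(x) = C1*exp(-2^(1/3)*x*(8*2^(1/3)/(sqrt(530417) + 729)^(1/3) + (sqrt(530417) + 729)^(1/3))/24)*sin(2^(1/3)*sqrt(3)*x*(-(sqrt(530417) + 729)^(1/3) + 8*2^(1/3)/(sqrt(530417) + 729)^(1/3))/24) + C2*exp(-2^(1/3)*x*(8*2^(1/3)/(sqrt(530417) + 729)^(1/3) + (sqrt(530417) + 729)^(1/3))/24)*cos(2^(1/3)*sqrt(3)*x*(-(sqrt(530417) + 729)^(1/3) + 8*2^(1/3)/(sqrt(530417) + 729)^(1/3))/24) + C3*exp(2^(1/3)*x*(8*2^(1/3)/(sqrt(530417) + 729)^(1/3) + (sqrt(530417) + 729)^(1/3))/12)


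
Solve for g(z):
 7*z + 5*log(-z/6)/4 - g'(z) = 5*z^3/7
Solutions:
 g(z) = C1 - 5*z^4/28 + 7*z^2/2 + 5*z*log(-z)/4 + 5*z*(-log(6) - 1)/4


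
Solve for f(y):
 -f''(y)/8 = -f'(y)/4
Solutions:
 f(y) = C1 + C2*exp(2*y)


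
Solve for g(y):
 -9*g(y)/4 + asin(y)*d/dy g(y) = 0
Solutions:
 g(y) = C1*exp(9*Integral(1/asin(y), y)/4)


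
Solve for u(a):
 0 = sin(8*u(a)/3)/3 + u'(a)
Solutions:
 a/3 + 3*log(cos(8*u(a)/3) - 1)/16 - 3*log(cos(8*u(a)/3) + 1)/16 = C1


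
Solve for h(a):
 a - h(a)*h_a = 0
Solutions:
 h(a) = -sqrt(C1 + a^2)
 h(a) = sqrt(C1 + a^2)


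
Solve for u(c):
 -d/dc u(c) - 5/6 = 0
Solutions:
 u(c) = C1 - 5*c/6


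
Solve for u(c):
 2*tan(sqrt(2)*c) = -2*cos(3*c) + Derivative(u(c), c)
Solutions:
 u(c) = C1 - sqrt(2)*log(cos(sqrt(2)*c)) + 2*sin(3*c)/3


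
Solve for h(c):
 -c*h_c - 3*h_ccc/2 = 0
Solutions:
 h(c) = C1 + Integral(C2*airyai(-2^(1/3)*3^(2/3)*c/3) + C3*airybi(-2^(1/3)*3^(2/3)*c/3), c)


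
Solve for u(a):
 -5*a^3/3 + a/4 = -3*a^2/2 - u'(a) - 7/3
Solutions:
 u(a) = C1 + 5*a^4/12 - a^3/2 - a^2/8 - 7*a/3


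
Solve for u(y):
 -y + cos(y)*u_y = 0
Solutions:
 u(y) = C1 + Integral(y/cos(y), y)


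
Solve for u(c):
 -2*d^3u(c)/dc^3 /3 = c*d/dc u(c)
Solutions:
 u(c) = C1 + Integral(C2*airyai(-2^(2/3)*3^(1/3)*c/2) + C3*airybi(-2^(2/3)*3^(1/3)*c/2), c)


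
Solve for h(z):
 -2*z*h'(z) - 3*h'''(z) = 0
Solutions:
 h(z) = C1 + Integral(C2*airyai(-2^(1/3)*3^(2/3)*z/3) + C3*airybi(-2^(1/3)*3^(2/3)*z/3), z)


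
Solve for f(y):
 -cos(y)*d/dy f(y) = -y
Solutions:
 f(y) = C1 + Integral(y/cos(y), y)


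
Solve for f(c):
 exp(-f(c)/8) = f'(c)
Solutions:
 f(c) = 8*log(C1 + c/8)


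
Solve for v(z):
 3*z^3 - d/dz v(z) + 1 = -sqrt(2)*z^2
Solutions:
 v(z) = C1 + 3*z^4/4 + sqrt(2)*z^3/3 + z


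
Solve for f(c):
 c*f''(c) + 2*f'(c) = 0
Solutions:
 f(c) = C1 + C2/c


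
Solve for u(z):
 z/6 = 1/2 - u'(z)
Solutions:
 u(z) = C1 - z^2/12 + z/2


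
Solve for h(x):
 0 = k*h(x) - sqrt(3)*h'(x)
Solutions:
 h(x) = C1*exp(sqrt(3)*k*x/3)


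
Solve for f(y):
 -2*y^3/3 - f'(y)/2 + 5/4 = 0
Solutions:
 f(y) = C1 - y^4/3 + 5*y/2


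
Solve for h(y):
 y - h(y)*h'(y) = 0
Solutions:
 h(y) = -sqrt(C1 + y^2)
 h(y) = sqrt(C1 + y^2)


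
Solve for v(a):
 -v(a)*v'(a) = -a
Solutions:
 v(a) = -sqrt(C1 + a^2)
 v(a) = sqrt(C1 + a^2)


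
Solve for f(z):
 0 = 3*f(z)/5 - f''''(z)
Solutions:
 f(z) = C1*exp(-3^(1/4)*5^(3/4)*z/5) + C2*exp(3^(1/4)*5^(3/4)*z/5) + C3*sin(3^(1/4)*5^(3/4)*z/5) + C4*cos(3^(1/4)*5^(3/4)*z/5)


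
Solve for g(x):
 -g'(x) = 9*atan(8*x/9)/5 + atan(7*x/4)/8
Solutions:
 g(x) = C1 - 9*x*atan(8*x/9)/5 - x*atan(7*x/4)/8 + log(49*x^2 + 16)/28 + 81*log(64*x^2 + 81)/80


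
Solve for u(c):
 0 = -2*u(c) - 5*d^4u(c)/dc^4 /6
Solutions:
 u(c) = (C1*sin(3^(1/4)*5^(3/4)*c/5) + C2*cos(3^(1/4)*5^(3/4)*c/5))*exp(-3^(1/4)*5^(3/4)*c/5) + (C3*sin(3^(1/4)*5^(3/4)*c/5) + C4*cos(3^(1/4)*5^(3/4)*c/5))*exp(3^(1/4)*5^(3/4)*c/5)


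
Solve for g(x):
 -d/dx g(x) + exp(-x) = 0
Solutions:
 g(x) = C1 - exp(-x)


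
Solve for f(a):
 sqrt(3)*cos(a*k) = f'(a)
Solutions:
 f(a) = C1 + sqrt(3)*sin(a*k)/k


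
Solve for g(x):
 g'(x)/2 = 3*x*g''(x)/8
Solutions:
 g(x) = C1 + C2*x^(7/3)


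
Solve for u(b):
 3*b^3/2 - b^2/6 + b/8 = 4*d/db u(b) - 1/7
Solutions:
 u(b) = C1 + 3*b^4/32 - b^3/72 + b^2/64 + b/28


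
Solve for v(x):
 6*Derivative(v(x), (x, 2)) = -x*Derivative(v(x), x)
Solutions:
 v(x) = C1 + C2*erf(sqrt(3)*x/6)


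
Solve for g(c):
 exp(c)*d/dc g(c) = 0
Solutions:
 g(c) = C1


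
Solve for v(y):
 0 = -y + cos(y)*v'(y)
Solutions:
 v(y) = C1 + Integral(y/cos(y), y)


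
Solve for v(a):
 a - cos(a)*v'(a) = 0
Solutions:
 v(a) = C1 + Integral(a/cos(a), a)


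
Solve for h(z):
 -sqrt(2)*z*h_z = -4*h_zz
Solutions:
 h(z) = C1 + C2*erfi(2^(3/4)*z/4)


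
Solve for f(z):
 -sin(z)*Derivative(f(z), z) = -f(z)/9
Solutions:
 f(z) = C1*(cos(z) - 1)^(1/18)/(cos(z) + 1)^(1/18)


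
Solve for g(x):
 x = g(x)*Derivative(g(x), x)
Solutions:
 g(x) = -sqrt(C1 + x^2)
 g(x) = sqrt(C1 + x^2)


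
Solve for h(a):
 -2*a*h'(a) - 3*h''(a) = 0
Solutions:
 h(a) = C1 + C2*erf(sqrt(3)*a/3)


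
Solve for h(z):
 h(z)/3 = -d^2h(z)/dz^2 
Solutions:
 h(z) = C1*sin(sqrt(3)*z/3) + C2*cos(sqrt(3)*z/3)


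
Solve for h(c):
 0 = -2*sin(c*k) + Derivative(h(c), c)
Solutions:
 h(c) = C1 - 2*cos(c*k)/k


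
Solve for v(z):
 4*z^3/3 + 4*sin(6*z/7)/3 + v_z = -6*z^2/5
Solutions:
 v(z) = C1 - z^4/3 - 2*z^3/5 + 14*cos(6*z/7)/9


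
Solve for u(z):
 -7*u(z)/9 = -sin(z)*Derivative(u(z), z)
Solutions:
 u(z) = C1*(cos(z) - 1)^(7/18)/(cos(z) + 1)^(7/18)


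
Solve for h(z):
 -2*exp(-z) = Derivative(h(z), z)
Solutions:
 h(z) = C1 + 2*exp(-z)


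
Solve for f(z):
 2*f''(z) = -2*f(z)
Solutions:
 f(z) = C1*sin(z) + C2*cos(z)


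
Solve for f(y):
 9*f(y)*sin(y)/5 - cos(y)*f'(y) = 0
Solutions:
 f(y) = C1/cos(y)^(9/5)


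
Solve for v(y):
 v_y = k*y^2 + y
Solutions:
 v(y) = C1 + k*y^3/3 + y^2/2


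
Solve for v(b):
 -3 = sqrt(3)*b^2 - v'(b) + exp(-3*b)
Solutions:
 v(b) = C1 + sqrt(3)*b^3/3 + 3*b - exp(-3*b)/3


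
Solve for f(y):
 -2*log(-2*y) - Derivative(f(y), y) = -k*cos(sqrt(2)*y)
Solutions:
 f(y) = C1 + sqrt(2)*k*sin(sqrt(2)*y)/2 - 2*y*log(-y) - 2*y*log(2) + 2*y


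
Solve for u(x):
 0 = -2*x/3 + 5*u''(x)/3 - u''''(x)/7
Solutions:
 u(x) = C1 + C2*x + C3*exp(-sqrt(105)*x/3) + C4*exp(sqrt(105)*x/3) + x^3/15


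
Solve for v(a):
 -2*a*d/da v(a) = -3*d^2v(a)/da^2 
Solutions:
 v(a) = C1 + C2*erfi(sqrt(3)*a/3)


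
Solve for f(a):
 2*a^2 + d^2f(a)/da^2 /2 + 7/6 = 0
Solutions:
 f(a) = C1 + C2*a - a^4/3 - 7*a^2/6


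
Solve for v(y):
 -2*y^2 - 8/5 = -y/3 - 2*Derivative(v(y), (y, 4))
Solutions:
 v(y) = C1 + C2*y + C3*y^2 + C4*y^3 + y^6/360 - y^5/720 + y^4/30


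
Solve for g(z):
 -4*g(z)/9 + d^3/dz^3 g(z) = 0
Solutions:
 g(z) = C3*exp(2^(2/3)*3^(1/3)*z/3) + (C1*sin(2^(2/3)*3^(5/6)*z/6) + C2*cos(2^(2/3)*3^(5/6)*z/6))*exp(-2^(2/3)*3^(1/3)*z/6)


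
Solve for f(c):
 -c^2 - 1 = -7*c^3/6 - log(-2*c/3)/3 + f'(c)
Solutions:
 f(c) = C1 + 7*c^4/24 - c^3/3 + c*log(-c)/3 + c*(-4 - log(3) + log(2))/3


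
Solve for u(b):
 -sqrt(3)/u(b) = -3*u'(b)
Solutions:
 u(b) = -sqrt(C1 + 6*sqrt(3)*b)/3
 u(b) = sqrt(C1 + 6*sqrt(3)*b)/3


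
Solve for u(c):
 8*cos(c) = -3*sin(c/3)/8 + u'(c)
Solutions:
 u(c) = C1 + 8*sin(c) - 9*cos(c/3)/8


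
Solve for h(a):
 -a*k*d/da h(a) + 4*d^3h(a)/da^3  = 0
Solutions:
 h(a) = C1 + Integral(C2*airyai(2^(1/3)*a*k^(1/3)/2) + C3*airybi(2^(1/3)*a*k^(1/3)/2), a)


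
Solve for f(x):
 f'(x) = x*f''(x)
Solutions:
 f(x) = C1 + C2*x^2


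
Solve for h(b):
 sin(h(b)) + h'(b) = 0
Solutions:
 h(b) = -acos((-C1 - exp(2*b))/(C1 - exp(2*b))) + 2*pi
 h(b) = acos((-C1 - exp(2*b))/(C1 - exp(2*b)))


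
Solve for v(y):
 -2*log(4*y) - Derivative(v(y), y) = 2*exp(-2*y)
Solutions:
 v(y) = C1 - 2*y*log(y) + 2*y*(1 - 2*log(2)) + exp(-2*y)


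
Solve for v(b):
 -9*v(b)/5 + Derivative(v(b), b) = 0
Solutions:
 v(b) = C1*exp(9*b/5)


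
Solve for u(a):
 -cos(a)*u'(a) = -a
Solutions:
 u(a) = C1 + Integral(a/cos(a), a)


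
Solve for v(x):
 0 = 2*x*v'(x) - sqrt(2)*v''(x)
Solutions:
 v(x) = C1 + C2*erfi(2^(3/4)*x/2)


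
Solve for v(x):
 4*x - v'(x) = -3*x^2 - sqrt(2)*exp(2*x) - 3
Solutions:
 v(x) = C1 + x^3 + 2*x^2 + 3*x + sqrt(2)*exp(2*x)/2


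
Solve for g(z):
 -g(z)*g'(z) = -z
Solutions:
 g(z) = -sqrt(C1 + z^2)
 g(z) = sqrt(C1 + z^2)


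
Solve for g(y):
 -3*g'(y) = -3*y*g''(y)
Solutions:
 g(y) = C1 + C2*y^2


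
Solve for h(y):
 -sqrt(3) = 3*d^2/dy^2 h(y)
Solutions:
 h(y) = C1 + C2*y - sqrt(3)*y^2/6


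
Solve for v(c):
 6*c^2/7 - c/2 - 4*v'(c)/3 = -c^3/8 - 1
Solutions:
 v(c) = C1 + 3*c^4/128 + 3*c^3/14 - 3*c^2/16 + 3*c/4


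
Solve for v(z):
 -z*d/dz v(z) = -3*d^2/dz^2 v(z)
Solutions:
 v(z) = C1 + C2*erfi(sqrt(6)*z/6)


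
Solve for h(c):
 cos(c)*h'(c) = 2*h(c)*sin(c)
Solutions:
 h(c) = C1/cos(c)^2


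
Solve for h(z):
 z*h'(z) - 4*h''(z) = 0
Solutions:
 h(z) = C1 + C2*erfi(sqrt(2)*z/4)


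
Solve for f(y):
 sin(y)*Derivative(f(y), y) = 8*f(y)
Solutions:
 f(y) = C1*(cos(y)^4 - 4*cos(y)^3 + 6*cos(y)^2 - 4*cos(y) + 1)/(cos(y)^4 + 4*cos(y)^3 + 6*cos(y)^2 + 4*cos(y) + 1)


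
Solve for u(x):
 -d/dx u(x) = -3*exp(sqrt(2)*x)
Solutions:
 u(x) = C1 + 3*sqrt(2)*exp(sqrt(2)*x)/2


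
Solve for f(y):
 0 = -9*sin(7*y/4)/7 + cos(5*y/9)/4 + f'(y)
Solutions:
 f(y) = C1 - 9*sin(5*y/9)/20 - 36*cos(7*y/4)/49


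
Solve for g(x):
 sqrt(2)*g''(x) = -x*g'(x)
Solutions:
 g(x) = C1 + C2*erf(2^(1/4)*x/2)


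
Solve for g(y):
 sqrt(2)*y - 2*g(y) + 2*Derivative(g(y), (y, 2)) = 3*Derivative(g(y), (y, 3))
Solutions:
 g(y) = C1*exp(y*(4/(9*sqrt(681) + 235)^(1/3) + 4 + (9*sqrt(681) + 235)^(1/3))/18)*sin(sqrt(3)*y*(-(9*sqrt(681) + 235)^(1/3) + 4/(9*sqrt(681) + 235)^(1/3))/18) + C2*exp(y*(4/(9*sqrt(681) + 235)^(1/3) + 4 + (9*sqrt(681) + 235)^(1/3))/18)*cos(sqrt(3)*y*(-(9*sqrt(681) + 235)^(1/3) + 4/(9*sqrt(681) + 235)^(1/3))/18) + C3*exp(y*(-(9*sqrt(681) + 235)^(1/3) - 4/(9*sqrt(681) + 235)^(1/3) + 2)/9) + sqrt(2)*y/2


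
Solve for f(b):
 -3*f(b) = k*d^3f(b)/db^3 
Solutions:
 f(b) = C1*exp(3^(1/3)*b*(-1/k)^(1/3)) + C2*exp(b*(-1/k)^(1/3)*(-3^(1/3) + 3^(5/6)*I)/2) + C3*exp(-b*(-1/k)^(1/3)*(3^(1/3) + 3^(5/6)*I)/2)


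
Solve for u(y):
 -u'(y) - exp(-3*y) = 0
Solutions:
 u(y) = C1 + exp(-3*y)/3


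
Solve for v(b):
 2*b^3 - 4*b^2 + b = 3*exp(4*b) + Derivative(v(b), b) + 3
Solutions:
 v(b) = C1 + b^4/2 - 4*b^3/3 + b^2/2 - 3*b - 3*exp(4*b)/4


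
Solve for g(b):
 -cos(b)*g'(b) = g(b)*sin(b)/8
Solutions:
 g(b) = C1*cos(b)^(1/8)


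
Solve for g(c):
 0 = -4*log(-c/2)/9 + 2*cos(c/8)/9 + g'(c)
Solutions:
 g(c) = C1 + 4*c*log(-c)/9 - 4*c/9 - 4*c*log(2)/9 - 16*sin(c/8)/9


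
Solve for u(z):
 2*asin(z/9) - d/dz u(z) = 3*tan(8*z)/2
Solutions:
 u(z) = C1 + 2*z*asin(z/9) + 2*sqrt(81 - z^2) + 3*log(cos(8*z))/16


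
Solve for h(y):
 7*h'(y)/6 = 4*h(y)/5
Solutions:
 h(y) = C1*exp(24*y/35)


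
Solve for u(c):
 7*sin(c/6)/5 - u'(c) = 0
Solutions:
 u(c) = C1 - 42*cos(c/6)/5


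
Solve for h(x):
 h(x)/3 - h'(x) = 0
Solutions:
 h(x) = C1*exp(x/3)


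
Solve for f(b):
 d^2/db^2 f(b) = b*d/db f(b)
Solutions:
 f(b) = C1 + C2*erfi(sqrt(2)*b/2)


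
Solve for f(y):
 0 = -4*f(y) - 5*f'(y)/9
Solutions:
 f(y) = C1*exp(-36*y/5)


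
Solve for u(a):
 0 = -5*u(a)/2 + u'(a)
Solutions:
 u(a) = C1*exp(5*a/2)


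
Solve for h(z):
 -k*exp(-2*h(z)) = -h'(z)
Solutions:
 h(z) = log(-sqrt(C1 + 2*k*z))
 h(z) = log(C1 + 2*k*z)/2


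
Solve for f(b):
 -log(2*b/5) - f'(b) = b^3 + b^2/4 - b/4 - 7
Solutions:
 f(b) = C1 - b^4/4 - b^3/12 + b^2/8 - b*log(b) + b*log(5/2) + 8*b


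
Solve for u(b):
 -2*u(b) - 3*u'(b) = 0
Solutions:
 u(b) = C1*exp(-2*b/3)


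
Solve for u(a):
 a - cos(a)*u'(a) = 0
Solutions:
 u(a) = C1 + Integral(a/cos(a), a)


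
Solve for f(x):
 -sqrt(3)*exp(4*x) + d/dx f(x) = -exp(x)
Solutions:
 f(x) = C1 + sqrt(3)*exp(4*x)/4 - exp(x)


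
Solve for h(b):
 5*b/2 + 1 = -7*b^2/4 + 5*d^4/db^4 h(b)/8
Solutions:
 h(b) = C1 + C2*b + C3*b^2 + C4*b^3 + 7*b^6/900 + b^5/30 + b^4/15


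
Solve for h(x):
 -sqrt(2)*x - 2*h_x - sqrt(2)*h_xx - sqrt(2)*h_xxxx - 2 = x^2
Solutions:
 h(x) = C1 + C2*exp(2^(1/6)*3^(1/3)*x*(-2*3^(1/3)/(9 + sqrt(87))^(1/3) + 2^(2/3)*(9 + sqrt(87))^(1/3))/12)*sin(6^(1/6)*x*(6/(9 + sqrt(87))^(1/3) + 6^(2/3)*(9 + sqrt(87))^(1/3))/12) + C3*exp(2^(1/6)*3^(1/3)*x*(-2*3^(1/3)/(9 + sqrt(87))^(1/3) + 2^(2/3)*(9 + sqrt(87))^(1/3))/12)*cos(6^(1/6)*x*(6/(9 + sqrt(87))^(1/3) + 6^(2/3)*(9 + sqrt(87))^(1/3))/12) + C4*exp(-2^(1/6)*3^(1/3)*x*(-2*3^(1/3)/(9 + sqrt(87))^(1/3) + 2^(2/3)*(9 + sqrt(87))^(1/3))/6) - x^3/6 - x


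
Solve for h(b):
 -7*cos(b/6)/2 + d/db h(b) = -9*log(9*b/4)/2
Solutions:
 h(b) = C1 - 9*b*log(b)/2 - 9*b*log(3) + 9*b/2 + 9*b*log(2) + 21*sin(b/6)


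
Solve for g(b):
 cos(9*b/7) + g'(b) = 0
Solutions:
 g(b) = C1 - 7*sin(9*b/7)/9


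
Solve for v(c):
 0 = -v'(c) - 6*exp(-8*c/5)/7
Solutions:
 v(c) = C1 + 15*exp(-8*c/5)/28


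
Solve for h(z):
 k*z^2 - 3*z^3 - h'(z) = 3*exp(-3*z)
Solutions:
 h(z) = C1 + k*z^3/3 - 3*z^4/4 + exp(-3*z)


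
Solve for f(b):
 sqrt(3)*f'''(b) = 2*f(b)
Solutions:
 f(b) = C3*exp(2^(1/3)*3^(5/6)*b/3) + (C1*sin(6^(1/3)*b/2) + C2*cos(6^(1/3)*b/2))*exp(-2^(1/3)*3^(5/6)*b/6)


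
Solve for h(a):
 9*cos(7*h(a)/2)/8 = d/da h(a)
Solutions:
 -9*a/8 - log(sin(7*h(a)/2) - 1)/7 + log(sin(7*h(a)/2) + 1)/7 = C1


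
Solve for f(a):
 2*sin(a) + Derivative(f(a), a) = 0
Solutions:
 f(a) = C1 + 2*cos(a)


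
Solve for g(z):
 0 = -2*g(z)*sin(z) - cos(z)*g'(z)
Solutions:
 g(z) = C1*cos(z)^2


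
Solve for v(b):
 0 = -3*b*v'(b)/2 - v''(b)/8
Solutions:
 v(b) = C1 + C2*erf(sqrt(6)*b)


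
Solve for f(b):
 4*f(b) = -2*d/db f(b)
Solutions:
 f(b) = C1*exp(-2*b)


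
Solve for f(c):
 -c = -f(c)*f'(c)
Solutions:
 f(c) = -sqrt(C1 + c^2)
 f(c) = sqrt(C1 + c^2)


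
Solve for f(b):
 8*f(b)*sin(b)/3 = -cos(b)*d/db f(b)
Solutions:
 f(b) = C1*cos(b)^(8/3)


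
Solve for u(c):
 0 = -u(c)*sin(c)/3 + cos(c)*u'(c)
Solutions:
 u(c) = C1/cos(c)^(1/3)


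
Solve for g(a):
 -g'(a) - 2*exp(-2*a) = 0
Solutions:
 g(a) = C1 + exp(-2*a)


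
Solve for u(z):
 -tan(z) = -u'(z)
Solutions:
 u(z) = C1 - log(cos(z))


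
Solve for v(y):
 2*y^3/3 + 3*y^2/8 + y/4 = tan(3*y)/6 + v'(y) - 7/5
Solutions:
 v(y) = C1 + y^4/6 + y^3/8 + y^2/8 + 7*y/5 + log(cos(3*y))/18


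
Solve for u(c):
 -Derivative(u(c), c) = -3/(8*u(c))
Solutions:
 u(c) = -sqrt(C1 + 3*c)/2
 u(c) = sqrt(C1 + 3*c)/2


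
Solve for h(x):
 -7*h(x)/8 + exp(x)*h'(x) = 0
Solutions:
 h(x) = C1*exp(-7*exp(-x)/8)


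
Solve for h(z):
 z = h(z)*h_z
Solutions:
 h(z) = -sqrt(C1 + z^2)
 h(z) = sqrt(C1 + z^2)


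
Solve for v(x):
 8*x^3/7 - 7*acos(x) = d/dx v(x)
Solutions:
 v(x) = C1 + 2*x^4/7 - 7*x*acos(x) + 7*sqrt(1 - x^2)


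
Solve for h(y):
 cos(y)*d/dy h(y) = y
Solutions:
 h(y) = C1 + Integral(y/cos(y), y)


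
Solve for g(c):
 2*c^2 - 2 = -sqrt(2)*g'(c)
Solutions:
 g(c) = C1 - sqrt(2)*c^3/3 + sqrt(2)*c


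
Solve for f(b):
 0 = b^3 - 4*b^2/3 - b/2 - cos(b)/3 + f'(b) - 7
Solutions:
 f(b) = C1 - b^4/4 + 4*b^3/9 + b^2/4 + 7*b + sin(b)/3


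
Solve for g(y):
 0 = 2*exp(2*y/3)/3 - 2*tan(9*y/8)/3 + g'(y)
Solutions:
 g(y) = C1 - exp(2*y/3) - 16*log(cos(9*y/8))/27


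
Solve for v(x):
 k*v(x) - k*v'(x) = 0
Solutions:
 v(x) = C1*exp(x)


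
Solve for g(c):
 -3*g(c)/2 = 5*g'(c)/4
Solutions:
 g(c) = C1*exp(-6*c/5)


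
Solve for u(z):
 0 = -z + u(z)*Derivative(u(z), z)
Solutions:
 u(z) = -sqrt(C1 + z^2)
 u(z) = sqrt(C1 + z^2)


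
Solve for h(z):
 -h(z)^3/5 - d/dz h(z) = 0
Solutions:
 h(z) = -sqrt(10)*sqrt(-1/(C1 - z))/2
 h(z) = sqrt(10)*sqrt(-1/(C1 - z))/2


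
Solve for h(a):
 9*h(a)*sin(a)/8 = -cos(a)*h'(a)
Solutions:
 h(a) = C1*cos(a)^(9/8)


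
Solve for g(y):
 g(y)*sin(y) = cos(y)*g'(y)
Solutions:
 g(y) = C1/cos(y)


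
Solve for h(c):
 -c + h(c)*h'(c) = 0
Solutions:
 h(c) = -sqrt(C1 + c^2)
 h(c) = sqrt(C1 + c^2)


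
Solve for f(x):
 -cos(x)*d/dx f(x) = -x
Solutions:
 f(x) = C1 + Integral(x/cos(x), x)


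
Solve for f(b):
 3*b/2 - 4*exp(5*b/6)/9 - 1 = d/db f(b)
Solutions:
 f(b) = C1 + 3*b^2/4 - b - 8*exp(5*b/6)/15


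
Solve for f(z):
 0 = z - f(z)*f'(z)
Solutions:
 f(z) = -sqrt(C1 + z^2)
 f(z) = sqrt(C1 + z^2)


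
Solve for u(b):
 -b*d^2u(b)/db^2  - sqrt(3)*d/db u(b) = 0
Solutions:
 u(b) = C1 + C2*b^(1 - sqrt(3))


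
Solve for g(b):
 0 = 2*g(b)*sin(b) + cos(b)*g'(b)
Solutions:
 g(b) = C1*cos(b)^2


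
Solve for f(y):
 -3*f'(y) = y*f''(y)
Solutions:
 f(y) = C1 + C2/y^2


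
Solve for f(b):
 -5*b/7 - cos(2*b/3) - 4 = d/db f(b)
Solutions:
 f(b) = C1 - 5*b^2/14 - 4*b - 3*sin(2*b/3)/2


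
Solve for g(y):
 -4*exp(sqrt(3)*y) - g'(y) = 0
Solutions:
 g(y) = C1 - 4*sqrt(3)*exp(sqrt(3)*y)/3


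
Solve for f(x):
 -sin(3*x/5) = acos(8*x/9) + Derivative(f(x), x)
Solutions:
 f(x) = C1 - x*acos(8*x/9) + sqrt(81 - 64*x^2)/8 + 5*cos(3*x/5)/3


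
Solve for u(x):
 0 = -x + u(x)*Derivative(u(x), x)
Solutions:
 u(x) = -sqrt(C1 + x^2)
 u(x) = sqrt(C1 + x^2)


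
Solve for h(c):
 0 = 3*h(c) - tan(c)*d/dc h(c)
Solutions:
 h(c) = C1*sin(c)^3


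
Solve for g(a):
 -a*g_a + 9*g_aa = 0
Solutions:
 g(a) = C1 + C2*erfi(sqrt(2)*a/6)


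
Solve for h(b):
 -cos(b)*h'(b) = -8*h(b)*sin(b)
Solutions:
 h(b) = C1/cos(b)^8


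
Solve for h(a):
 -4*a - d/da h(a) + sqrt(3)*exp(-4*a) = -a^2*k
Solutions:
 h(a) = C1 + a^3*k/3 - 2*a^2 - sqrt(3)*exp(-4*a)/4


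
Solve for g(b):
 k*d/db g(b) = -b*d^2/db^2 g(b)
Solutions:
 g(b) = C1 + b^(1 - re(k))*(C2*sin(log(b)*Abs(im(k))) + C3*cos(log(b)*im(k)))


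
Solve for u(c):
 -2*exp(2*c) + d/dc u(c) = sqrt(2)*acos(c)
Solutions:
 u(c) = C1 + sqrt(2)*(c*acos(c) - sqrt(1 - c^2)) + exp(2*c)


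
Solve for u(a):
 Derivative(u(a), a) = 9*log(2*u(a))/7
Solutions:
 -7*Integral(1/(log(_y) + log(2)), (_y, u(a)))/9 = C1 - a


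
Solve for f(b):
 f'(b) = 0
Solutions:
 f(b) = C1


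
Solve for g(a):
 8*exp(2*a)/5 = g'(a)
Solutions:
 g(a) = C1 + 4*exp(2*a)/5


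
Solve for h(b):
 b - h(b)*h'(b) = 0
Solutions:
 h(b) = -sqrt(C1 + b^2)
 h(b) = sqrt(C1 + b^2)


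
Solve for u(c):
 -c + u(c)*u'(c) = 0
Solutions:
 u(c) = -sqrt(C1 + c^2)
 u(c) = sqrt(C1 + c^2)


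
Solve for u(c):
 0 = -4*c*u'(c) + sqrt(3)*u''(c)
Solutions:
 u(c) = C1 + C2*erfi(sqrt(2)*3^(3/4)*c/3)


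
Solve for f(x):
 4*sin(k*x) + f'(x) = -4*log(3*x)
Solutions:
 f(x) = C1 - 4*x*log(x) - 4*x*log(3) + 4*x - 4*Piecewise((-cos(k*x)/k, Ne(k, 0)), (0, True))


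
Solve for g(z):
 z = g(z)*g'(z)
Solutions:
 g(z) = -sqrt(C1 + z^2)
 g(z) = sqrt(C1 + z^2)


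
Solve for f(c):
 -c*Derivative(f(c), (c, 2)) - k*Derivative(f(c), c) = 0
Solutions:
 f(c) = C1 + c^(1 - re(k))*(C2*sin(log(c)*Abs(im(k))) + C3*cos(log(c)*im(k)))


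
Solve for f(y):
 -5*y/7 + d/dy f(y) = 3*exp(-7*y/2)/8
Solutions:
 f(y) = C1 + 5*y^2/14 - 3*exp(-7*y/2)/28


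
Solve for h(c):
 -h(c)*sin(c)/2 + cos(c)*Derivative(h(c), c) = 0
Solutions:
 h(c) = C1/sqrt(cos(c))


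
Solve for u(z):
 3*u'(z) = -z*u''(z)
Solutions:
 u(z) = C1 + C2/z^2


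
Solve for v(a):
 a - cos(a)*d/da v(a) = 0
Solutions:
 v(a) = C1 + Integral(a/cos(a), a)


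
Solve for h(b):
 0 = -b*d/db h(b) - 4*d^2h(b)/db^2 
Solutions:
 h(b) = C1 + C2*erf(sqrt(2)*b/4)


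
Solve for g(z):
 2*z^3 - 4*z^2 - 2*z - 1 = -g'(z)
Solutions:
 g(z) = C1 - z^4/2 + 4*z^3/3 + z^2 + z


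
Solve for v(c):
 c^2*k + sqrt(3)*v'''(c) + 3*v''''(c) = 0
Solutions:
 v(c) = C1 + C2*c + C3*c^2 + C4*exp(-sqrt(3)*c/3) - sqrt(3)*c^5*k/180 + c^4*k/12 - sqrt(3)*c^3*k/3


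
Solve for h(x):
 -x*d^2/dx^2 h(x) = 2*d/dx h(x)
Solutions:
 h(x) = C1 + C2/x


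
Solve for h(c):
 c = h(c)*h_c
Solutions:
 h(c) = -sqrt(C1 + c^2)
 h(c) = sqrt(C1 + c^2)


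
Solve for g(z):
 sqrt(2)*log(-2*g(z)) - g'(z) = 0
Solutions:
 -sqrt(2)*Integral(1/(log(-_y) + log(2)), (_y, g(z)))/2 = C1 - z


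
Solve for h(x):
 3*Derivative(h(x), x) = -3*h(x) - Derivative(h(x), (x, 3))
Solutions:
 h(x) = C1*exp(2^(1/3)*x*(-2/(3 + sqrt(13))^(1/3) + 2^(1/3)*(3 + sqrt(13))^(1/3))/4)*sin(2^(1/3)*sqrt(3)*x*(2/(3 + sqrt(13))^(1/3) + 2^(1/3)*(3 + sqrt(13))^(1/3))/4) + C2*exp(2^(1/3)*x*(-2/(3 + sqrt(13))^(1/3) + 2^(1/3)*(3 + sqrt(13))^(1/3))/4)*cos(2^(1/3)*sqrt(3)*x*(2/(3 + sqrt(13))^(1/3) + 2^(1/3)*(3 + sqrt(13))^(1/3))/4) + C3*exp(2^(1/3)*x*(-2^(1/3)*(3 + sqrt(13))^(1/3)/2 + (3 + sqrt(13))^(-1/3)))
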